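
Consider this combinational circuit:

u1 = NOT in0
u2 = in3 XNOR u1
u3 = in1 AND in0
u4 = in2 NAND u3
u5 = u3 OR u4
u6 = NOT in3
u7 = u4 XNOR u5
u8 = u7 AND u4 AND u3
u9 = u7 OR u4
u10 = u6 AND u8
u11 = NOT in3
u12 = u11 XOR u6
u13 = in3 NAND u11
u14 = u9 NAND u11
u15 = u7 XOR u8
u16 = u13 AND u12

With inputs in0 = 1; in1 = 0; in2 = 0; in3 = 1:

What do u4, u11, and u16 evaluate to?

u4 = 1  u11 = 0  u16 = 0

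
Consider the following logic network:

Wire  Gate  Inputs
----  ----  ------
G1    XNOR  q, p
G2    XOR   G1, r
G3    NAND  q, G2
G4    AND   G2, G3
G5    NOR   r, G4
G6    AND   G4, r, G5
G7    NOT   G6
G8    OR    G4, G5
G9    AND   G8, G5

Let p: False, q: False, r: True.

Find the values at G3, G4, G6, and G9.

G3 = True  G4 = False  G6 = False  G9 = False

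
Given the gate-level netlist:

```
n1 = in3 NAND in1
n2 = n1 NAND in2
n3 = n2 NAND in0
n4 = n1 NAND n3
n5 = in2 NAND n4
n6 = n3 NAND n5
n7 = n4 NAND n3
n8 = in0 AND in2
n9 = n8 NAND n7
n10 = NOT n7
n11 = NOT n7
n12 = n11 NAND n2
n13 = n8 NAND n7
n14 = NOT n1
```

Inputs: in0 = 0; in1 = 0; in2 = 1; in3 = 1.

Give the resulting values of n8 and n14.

n1 = in3 NAND in1 = 1 NAND 0 = 1
n8 = in0 AND in2 = 0 AND 1 = 0
n14 = NOT n1 = NOT 1 = 0

n8 = 0, n14 = 0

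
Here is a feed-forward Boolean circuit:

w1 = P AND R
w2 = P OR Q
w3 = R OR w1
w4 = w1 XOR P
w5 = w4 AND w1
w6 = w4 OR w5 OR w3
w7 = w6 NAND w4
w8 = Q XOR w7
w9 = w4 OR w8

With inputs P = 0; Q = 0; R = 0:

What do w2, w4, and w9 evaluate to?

w2 = 0; w4 = 0; w9 = 1

w1 = P AND R = 0 AND 0 = 0
w2 = P OR Q = 0 OR 0 = 0
w3 = R OR w1 = 0 OR 0 = 0
w4 = w1 XOR P = 0 XOR 0 = 0
w5 = w4 AND w1 = 0 AND 0 = 0
w6 = w4 OR w5 OR w3 = 0 OR 0 OR 0 = 0
w7 = w6 NAND w4 = 0 NAND 0 = 1
w8 = Q XOR w7 = 0 XOR 1 = 1
w9 = w4 OR w8 = 0 OR 1 = 1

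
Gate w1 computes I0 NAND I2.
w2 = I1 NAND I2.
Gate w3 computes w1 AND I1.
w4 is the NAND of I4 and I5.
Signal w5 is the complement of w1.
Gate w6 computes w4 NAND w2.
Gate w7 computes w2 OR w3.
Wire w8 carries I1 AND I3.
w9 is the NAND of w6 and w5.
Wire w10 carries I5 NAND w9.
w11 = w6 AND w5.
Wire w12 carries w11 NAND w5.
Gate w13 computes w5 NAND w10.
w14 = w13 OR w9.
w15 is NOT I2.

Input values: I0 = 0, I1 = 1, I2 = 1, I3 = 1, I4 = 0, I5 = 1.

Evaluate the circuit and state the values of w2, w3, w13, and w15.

w2 = 0  w3 = 1  w13 = 1  w15 = 0

w1 = I0 NAND I2 = 0 NAND 1 = 1
w2 = I1 NAND I2 = 1 NAND 1 = 0
w3 = w1 AND I1 = 1 AND 1 = 1
w4 = I4 NAND I5 = 0 NAND 1 = 1
w5 = NOT w1 = NOT 1 = 0
w6 = w4 NAND w2 = 1 NAND 0 = 1
w9 = w6 NAND w5 = 1 NAND 0 = 1
w10 = I5 NAND w9 = 1 NAND 1 = 0
w13 = w5 NAND w10 = 0 NAND 0 = 1
w15 = NOT I2 = NOT 1 = 0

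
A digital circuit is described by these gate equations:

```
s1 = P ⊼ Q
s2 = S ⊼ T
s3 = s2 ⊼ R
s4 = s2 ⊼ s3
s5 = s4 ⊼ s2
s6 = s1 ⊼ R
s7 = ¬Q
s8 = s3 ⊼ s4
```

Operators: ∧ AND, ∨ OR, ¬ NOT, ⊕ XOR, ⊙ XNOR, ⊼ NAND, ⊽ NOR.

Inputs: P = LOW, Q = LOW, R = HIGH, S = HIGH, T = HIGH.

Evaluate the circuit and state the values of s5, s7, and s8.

s2 = S NAND T = HIGH NAND HIGH = LOW
s3 = s2 NAND R = LOW NAND HIGH = HIGH
s4 = s2 NAND s3 = LOW NAND HIGH = HIGH
s5 = s4 NAND s2 = HIGH NAND LOW = HIGH
s7 = NOT Q = NOT LOW = HIGH
s8 = s3 NAND s4 = HIGH NAND HIGH = LOW

s5 = HIGH  s7 = HIGH  s8 = LOW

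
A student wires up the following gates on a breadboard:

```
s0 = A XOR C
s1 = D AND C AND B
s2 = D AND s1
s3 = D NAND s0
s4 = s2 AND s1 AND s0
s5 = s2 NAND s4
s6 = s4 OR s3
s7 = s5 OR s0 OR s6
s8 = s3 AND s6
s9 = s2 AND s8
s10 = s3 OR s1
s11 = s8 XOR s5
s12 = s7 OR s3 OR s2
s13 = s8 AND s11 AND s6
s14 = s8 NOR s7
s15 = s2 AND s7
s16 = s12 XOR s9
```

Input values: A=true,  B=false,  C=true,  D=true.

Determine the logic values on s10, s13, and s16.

s0 = A XOR C = true XOR true = false
s1 = D AND C AND B = true AND true AND false = false
s2 = D AND s1 = true AND false = false
s3 = D NAND s0 = true NAND false = true
s4 = s2 AND s1 AND s0 = false AND false AND false = false
s5 = s2 NAND s4 = false NAND false = true
s6 = s4 OR s3 = false OR true = true
s7 = s5 OR s0 OR s6 = true OR false OR true = true
s8 = s3 AND s6 = true AND true = true
s9 = s2 AND s8 = false AND true = false
s10 = s3 OR s1 = true OR false = true
s11 = s8 XOR s5 = true XOR true = false
s12 = s7 OR s3 OR s2 = true OR true OR false = true
s13 = s8 AND s11 AND s6 = true AND false AND true = false
s16 = s12 XOR s9 = true XOR false = true

s10 = true  s13 = false  s16 = true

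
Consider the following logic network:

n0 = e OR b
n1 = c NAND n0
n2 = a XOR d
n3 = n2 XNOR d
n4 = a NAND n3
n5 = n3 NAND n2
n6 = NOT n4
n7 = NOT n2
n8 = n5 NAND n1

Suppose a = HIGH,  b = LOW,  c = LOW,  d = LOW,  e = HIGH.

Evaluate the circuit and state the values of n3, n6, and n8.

n3 = LOW; n6 = LOW; n8 = LOW

n0 = e OR b = HIGH OR LOW = HIGH
n1 = c NAND n0 = LOW NAND HIGH = HIGH
n2 = a XOR d = HIGH XOR LOW = HIGH
n3 = n2 XNOR d = HIGH XNOR LOW = LOW
n4 = a NAND n3 = HIGH NAND LOW = HIGH
n5 = n3 NAND n2 = LOW NAND HIGH = HIGH
n6 = NOT n4 = NOT HIGH = LOW
n8 = n5 NAND n1 = HIGH NAND HIGH = LOW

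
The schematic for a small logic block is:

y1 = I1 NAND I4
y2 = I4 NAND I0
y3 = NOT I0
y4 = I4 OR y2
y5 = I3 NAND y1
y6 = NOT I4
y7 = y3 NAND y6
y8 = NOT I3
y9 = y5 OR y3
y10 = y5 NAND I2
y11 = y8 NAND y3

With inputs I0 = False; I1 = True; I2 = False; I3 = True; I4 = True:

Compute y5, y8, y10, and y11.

y5 = True, y8 = False, y10 = True, y11 = True

y1 = I1 NAND I4 = True NAND True = False
y3 = NOT I0 = NOT False = True
y5 = I3 NAND y1 = True NAND False = True
y8 = NOT I3 = NOT True = False
y10 = y5 NAND I2 = True NAND False = True
y11 = y8 NAND y3 = False NAND True = True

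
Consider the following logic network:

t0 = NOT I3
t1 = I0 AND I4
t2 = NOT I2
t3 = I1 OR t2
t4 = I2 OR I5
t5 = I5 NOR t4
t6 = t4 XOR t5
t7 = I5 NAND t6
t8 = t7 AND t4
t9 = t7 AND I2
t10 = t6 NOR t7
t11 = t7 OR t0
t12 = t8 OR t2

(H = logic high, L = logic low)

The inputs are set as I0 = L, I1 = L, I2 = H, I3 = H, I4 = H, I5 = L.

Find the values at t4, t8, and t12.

t4 = H; t8 = H; t12 = H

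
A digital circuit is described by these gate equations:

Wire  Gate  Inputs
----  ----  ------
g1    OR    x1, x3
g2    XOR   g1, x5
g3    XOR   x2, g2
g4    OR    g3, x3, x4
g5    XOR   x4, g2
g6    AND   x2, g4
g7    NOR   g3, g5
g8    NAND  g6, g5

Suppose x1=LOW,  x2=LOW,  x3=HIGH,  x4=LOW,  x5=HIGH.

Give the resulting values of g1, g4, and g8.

g1 = HIGH; g4 = HIGH; g8 = HIGH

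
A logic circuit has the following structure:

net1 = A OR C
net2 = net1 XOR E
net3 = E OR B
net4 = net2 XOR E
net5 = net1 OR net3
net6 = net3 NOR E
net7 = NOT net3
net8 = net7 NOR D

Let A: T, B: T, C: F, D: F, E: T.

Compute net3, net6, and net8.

net3 = T; net6 = F; net8 = T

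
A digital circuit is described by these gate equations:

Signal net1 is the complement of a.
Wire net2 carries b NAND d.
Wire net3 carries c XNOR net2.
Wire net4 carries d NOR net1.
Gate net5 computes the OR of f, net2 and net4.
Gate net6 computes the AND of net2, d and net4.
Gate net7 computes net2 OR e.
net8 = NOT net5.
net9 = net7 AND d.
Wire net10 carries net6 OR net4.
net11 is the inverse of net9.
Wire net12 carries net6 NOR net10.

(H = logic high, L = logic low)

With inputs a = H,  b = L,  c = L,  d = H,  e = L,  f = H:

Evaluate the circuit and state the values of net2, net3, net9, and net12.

net2 = H; net3 = L; net9 = H; net12 = H

net1 = NOT a = NOT H = L
net2 = b NAND d = L NAND H = H
net3 = c XNOR net2 = L XNOR H = L
net4 = d NOR net1 = H NOR L = L
net6 = net2 AND d AND net4 = H AND H AND L = L
net7 = net2 OR e = H OR L = H
net9 = net7 AND d = H AND H = H
net10 = net6 OR net4 = L OR L = L
net12 = net6 NOR net10 = L NOR L = H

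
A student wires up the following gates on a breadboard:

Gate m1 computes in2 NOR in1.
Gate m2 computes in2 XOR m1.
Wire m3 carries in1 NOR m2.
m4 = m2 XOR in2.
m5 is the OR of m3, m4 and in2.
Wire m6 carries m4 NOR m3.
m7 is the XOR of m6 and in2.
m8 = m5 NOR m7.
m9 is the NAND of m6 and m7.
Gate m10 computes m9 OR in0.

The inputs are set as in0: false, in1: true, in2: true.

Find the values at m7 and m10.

m7 = false, m10 = true

m1 = in2 NOR in1 = true NOR true = false
m2 = in2 XOR m1 = true XOR false = true
m3 = in1 NOR m2 = true NOR true = false
m4 = m2 XOR in2 = true XOR true = false
m6 = m4 NOR m3 = false NOR false = true
m7 = m6 XOR in2 = true XOR true = false
m9 = m6 NAND m7 = true NAND false = true
m10 = m9 OR in0 = true OR false = true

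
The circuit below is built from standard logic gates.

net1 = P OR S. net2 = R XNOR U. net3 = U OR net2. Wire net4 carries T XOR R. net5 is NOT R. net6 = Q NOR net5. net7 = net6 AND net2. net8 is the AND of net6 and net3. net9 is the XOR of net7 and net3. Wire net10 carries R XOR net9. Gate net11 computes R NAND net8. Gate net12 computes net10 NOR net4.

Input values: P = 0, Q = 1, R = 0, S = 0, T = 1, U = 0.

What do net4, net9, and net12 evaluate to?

net2 = R XNOR U = 0 XNOR 0 = 1
net3 = U OR net2 = 0 OR 1 = 1
net4 = T XOR R = 1 XOR 0 = 1
net5 = NOT R = NOT 0 = 1
net6 = Q NOR net5 = 1 NOR 1 = 0
net7 = net6 AND net2 = 0 AND 1 = 0
net9 = net7 XOR net3 = 0 XOR 1 = 1
net10 = R XOR net9 = 0 XOR 1 = 1
net12 = net10 NOR net4 = 1 NOR 1 = 0

net4 = 1  net9 = 1  net12 = 0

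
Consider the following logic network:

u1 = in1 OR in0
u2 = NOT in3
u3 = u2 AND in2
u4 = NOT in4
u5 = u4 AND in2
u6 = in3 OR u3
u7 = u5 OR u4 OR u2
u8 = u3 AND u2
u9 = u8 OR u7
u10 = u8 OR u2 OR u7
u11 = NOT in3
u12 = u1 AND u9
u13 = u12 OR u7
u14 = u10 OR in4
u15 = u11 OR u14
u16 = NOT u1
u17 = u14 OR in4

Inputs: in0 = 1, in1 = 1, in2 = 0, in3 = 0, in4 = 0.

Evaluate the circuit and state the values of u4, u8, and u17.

u4 = 1, u8 = 0, u17 = 1

u2 = NOT in3 = NOT 0 = 1
u3 = u2 AND in2 = 1 AND 0 = 0
u4 = NOT in4 = NOT 0 = 1
u5 = u4 AND in2 = 1 AND 0 = 0
u7 = u5 OR u4 OR u2 = 0 OR 1 OR 1 = 1
u8 = u3 AND u2 = 0 AND 1 = 0
u10 = u8 OR u2 OR u7 = 0 OR 1 OR 1 = 1
u14 = u10 OR in4 = 1 OR 0 = 1
u17 = u14 OR in4 = 1 OR 0 = 1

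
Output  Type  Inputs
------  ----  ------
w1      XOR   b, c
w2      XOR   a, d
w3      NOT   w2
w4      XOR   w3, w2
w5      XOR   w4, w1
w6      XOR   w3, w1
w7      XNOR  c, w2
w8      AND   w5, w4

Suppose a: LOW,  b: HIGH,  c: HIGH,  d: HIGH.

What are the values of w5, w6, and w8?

w5 = HIGH, w6 = LOW, w8 = HIGH

w1 = b XOR c = HIGH XOR HIGH = LOW
w2 = a XOR d = LOW XOR HIGH = HIGH
w3 = NOT w2 = NOT HIGH = LOW
w4 = w3 XOR w2 = LOW XOR HIGH = HIGH
w5 = w4 XOR w1 = HIGH XOR LOW = HIGH
w6 = w3 XOR w1 = LOW XOR LOW = LOW
w8 = w5 AND w4 = HIGH AND HIGH = HIGH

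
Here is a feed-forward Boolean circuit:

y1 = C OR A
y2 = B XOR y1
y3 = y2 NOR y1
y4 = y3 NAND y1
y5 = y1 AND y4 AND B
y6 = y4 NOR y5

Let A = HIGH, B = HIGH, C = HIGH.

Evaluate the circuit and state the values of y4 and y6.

y1 = C OR A = HIGH OR HIGH = HIGH
y2 = B XOR y1 = HIGH XOR HIGH = LOW
y3 = y2 NOR y1 = LOW NOR HIGH = LOW
y4 = y3 NAND y1 = LOW NAND HIGH = HIGH
y5 = y1 AND y4 AND B = HIGH AND HIGH AND HIGH = HIGH
y6 = y4 NOR y5 = HIGH NOR HIGH = LOW

y4 = HIGH, y6 = LOW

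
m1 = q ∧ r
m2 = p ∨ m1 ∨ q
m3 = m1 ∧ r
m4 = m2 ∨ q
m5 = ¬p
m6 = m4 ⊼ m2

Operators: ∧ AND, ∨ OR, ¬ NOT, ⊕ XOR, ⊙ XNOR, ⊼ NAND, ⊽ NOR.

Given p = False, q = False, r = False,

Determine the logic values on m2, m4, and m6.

m1 = q AND r = False AND False = False
m2 = p OR m1 OR q = False OR False OR False = False
m4 = m2 OR q = False OR False = False
m6 = m4 NAND m2 = False NAND False = True

m2 = False; m4 = False; m6 = True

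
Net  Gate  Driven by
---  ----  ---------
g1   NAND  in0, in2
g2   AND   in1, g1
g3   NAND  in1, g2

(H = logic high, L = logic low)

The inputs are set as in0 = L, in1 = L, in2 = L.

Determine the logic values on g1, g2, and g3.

g1 = in0 NAND in2 = L NAND L = H
g2 = in1 AND g1 = L AND H = L
g3 = in1 NAND g2 = L NAND L = H

g1 = H, g2 = L, g3 = H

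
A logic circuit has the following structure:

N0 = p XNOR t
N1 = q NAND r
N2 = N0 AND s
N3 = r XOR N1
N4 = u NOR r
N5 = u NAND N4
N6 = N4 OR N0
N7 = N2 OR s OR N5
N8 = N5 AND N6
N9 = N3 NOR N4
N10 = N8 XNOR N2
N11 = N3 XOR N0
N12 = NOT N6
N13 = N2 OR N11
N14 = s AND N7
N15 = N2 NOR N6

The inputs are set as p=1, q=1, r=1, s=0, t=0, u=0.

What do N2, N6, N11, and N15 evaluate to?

N0 = p XNOR t = 1 XNOR 0 = 0
N1 = q NAND r = 1 NAND 1 = 0
N2 = N0 AND s = 0 AND 0 = 0
N3 = r XOR N1 = 1 XOR 0 = 1
N4 = u NOR r = 0 NOR 1 = 0
N6 = N4 OR N0 = 0 OR 0 = 0
N11 = N3 XOR N0 = 1 XOR 0 = 1
N15 = N2 NOR N6 = 0 NOR 0 = 1

N2 = 0; N6 = 0; N11 = 1; N15 = 1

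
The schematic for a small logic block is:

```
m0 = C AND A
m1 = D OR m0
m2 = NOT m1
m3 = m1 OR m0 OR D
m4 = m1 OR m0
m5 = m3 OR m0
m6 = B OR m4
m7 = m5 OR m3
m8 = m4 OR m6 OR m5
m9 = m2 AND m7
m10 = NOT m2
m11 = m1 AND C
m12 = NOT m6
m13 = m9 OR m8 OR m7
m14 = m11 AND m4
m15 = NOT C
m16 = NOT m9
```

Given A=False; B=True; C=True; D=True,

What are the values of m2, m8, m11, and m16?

m0 = C AND A = True AND False = False
m1 = D OR m0 = True OR False = True
m2 = NOT m1 = NOT True = False
m3 = m1 OR m0 OR D = True OR False OR True = True
m4 = m1 OR m0 = True OR False = True
m5 = m3 OR m0 = True OR False = True
m6 = B OR m4 = True OR True = True
m7 = m5 OR m3 = True OR True = True
m8 = m4 OR m6 OR m5 = True OR True OR True = True
m9 = m2 AND m7 = False AND True = False
m11 = m1 AND C = True AND True = True
m16 = NOT m9 = NOT False = True

m2 = False  m8 = True  m11 = True  m16 = True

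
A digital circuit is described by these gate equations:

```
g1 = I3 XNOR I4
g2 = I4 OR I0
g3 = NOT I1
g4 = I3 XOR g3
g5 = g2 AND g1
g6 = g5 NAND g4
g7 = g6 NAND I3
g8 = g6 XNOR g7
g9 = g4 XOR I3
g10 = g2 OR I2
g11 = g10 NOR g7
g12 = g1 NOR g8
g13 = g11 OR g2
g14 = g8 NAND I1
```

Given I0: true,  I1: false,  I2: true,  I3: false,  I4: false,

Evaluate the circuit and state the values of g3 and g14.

g1 = I3 XNOR I4 = false XNOR false = true
g2 = I4 OR I0 = false OR true = true
g3 = NOT I1 = NOT false = true
g4 = I3 XOR g3 = false XOR true = true
g5 = g2 AND g1 = true AND true = true
g6 = g5 NAND g4 = true NAND true = false
g7 = g6 NAND I3 = false NAND false = true
g8 = g6 XNOR g7 = false XNOR true = false
g14 = g8 NAND I1 = false NAND false = true

g3 = true, g14 = true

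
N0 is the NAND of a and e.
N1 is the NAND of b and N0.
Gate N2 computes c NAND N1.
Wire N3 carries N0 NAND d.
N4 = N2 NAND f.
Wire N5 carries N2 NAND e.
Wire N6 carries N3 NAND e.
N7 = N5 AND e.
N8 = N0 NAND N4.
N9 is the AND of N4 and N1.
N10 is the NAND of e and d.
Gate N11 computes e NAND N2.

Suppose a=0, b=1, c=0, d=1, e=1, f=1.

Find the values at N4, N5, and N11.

N4 = 0, N5 = 0, N11 = 0

N0 = a NAND e = 0 NAND 1 = 1
N1 = b NAND N0 = 1 NAND 1 = 0
N2 = c NAND N1 = 0 NAND 0 = 1
N4 = N2 NAND f = 1 NAND 1 = 0
N5 = N2 NAND e = 1 NAND 1 = 0
N11 = e NAND N2 = 1 NAND 1 = 0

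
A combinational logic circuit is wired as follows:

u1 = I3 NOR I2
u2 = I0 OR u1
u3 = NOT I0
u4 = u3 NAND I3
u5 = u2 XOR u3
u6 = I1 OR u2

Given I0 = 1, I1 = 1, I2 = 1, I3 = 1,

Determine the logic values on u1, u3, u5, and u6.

u1 = I3 NOR I2 = 1 NOR 1 = 0
u2 = I0 OR u1 = 1 OR 0 = 1
u3 = NOT I0 = NOT 1 = 0
u5 = u2 XOR u3 = 1 XOR 0 = 1
u6 = I1 OR u2 = 1 OR 1 = 1

u1 = 0, u3 = 0, u5 = 1, u6 = 1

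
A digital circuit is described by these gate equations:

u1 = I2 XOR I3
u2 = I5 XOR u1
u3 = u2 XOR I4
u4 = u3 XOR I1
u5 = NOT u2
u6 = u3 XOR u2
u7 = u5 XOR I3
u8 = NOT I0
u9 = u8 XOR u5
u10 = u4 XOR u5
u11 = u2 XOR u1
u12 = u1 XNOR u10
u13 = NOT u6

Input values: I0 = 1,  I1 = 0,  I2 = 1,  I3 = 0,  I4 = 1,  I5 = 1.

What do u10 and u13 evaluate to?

u10 = 0  u13 = 0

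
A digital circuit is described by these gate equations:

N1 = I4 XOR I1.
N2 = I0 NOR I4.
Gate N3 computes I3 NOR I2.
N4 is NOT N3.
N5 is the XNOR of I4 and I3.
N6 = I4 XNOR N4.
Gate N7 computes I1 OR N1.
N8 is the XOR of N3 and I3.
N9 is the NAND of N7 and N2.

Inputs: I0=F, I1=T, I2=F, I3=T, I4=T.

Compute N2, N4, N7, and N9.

N1 = I4 XOR I1 = T XOR T = F
N2 = I0 NOR I4 = F NOR T = F
N3 = I3 NOR I2 = T NOR F = F
N4 = NOT N3 = NOT F = T
N7 = I1 OR N1 = T OR F = T
N9 = N7 NAND N2 = T NAND F = T

N2 = F, N4 = T, N7 = T, N9 = T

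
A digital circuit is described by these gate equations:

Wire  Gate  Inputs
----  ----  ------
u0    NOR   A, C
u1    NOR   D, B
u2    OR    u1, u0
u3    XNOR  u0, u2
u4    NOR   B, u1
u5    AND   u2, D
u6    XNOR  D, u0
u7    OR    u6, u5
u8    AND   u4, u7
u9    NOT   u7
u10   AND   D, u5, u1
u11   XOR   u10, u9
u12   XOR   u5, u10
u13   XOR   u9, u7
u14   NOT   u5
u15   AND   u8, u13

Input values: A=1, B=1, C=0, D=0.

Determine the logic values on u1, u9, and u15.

u1 = 0, u9 = 0, u15 = 0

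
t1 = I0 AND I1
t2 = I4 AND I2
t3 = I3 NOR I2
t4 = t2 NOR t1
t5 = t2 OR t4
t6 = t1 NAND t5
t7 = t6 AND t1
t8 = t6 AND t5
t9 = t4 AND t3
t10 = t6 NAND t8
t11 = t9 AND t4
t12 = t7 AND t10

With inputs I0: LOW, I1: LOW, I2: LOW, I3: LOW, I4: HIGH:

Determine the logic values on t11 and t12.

t11 = HIGH, t12 = LOW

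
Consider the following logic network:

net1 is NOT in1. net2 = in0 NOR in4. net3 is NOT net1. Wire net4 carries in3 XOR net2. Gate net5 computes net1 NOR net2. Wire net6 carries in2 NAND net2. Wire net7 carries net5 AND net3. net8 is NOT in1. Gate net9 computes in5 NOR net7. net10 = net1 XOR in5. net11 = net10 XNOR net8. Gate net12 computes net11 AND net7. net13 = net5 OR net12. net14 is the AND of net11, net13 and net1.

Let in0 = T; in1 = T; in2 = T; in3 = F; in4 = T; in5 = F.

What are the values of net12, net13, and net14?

net12 = T; net13 = T; net14 = F

net1 = NOT in1 = NOT T = F
net2 = in0 NOR in4 = T NOR T = F
net3 = NOT net1 = NOT F = T
net5 = net1 NOR net2 = F NOR F = T
net7 = net5 AND net3 = T AND T = T
net8 = NOT in1 = NOT T = F
net10 = net1 XOR in5 = F XOR F = F
net11 = net10 XNOR net8 = F XNOR F = T
net12 = net11 AND net7 = T AND T = T
net13 = net5 OR net12 = T OR T = T
net14 = net11 AND net13 AND net1 = T AND T AND F = F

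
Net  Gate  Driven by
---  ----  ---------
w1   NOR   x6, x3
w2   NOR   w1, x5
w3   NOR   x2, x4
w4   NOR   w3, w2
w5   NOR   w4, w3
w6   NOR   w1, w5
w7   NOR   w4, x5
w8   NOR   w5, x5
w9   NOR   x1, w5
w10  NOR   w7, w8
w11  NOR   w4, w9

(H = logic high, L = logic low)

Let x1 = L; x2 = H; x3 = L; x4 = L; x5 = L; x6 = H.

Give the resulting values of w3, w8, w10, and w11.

w3 = L, w8 = L, w10 = L, w11 = H

w1 = x6 NOR x3 = H NOR L = L
w2 = w1 NOR x5 = L NOR L = H
w3 = x2 NOR x4 = H NOR L = L
w4 = w3 NOR w2 = L NOR H = L
w5 = w4 NOR w3 = L NOR L = H
w7 = w4 NOR x5 = L NOR L = H
w8 = w5 NOR x5 = H NOR L = L
w9 = x1 NOR w5 = L NOR H = L
w10 = w7 NOR w8 = H NOR L = L
w11 = w4 NOR w9 = L NOR L = H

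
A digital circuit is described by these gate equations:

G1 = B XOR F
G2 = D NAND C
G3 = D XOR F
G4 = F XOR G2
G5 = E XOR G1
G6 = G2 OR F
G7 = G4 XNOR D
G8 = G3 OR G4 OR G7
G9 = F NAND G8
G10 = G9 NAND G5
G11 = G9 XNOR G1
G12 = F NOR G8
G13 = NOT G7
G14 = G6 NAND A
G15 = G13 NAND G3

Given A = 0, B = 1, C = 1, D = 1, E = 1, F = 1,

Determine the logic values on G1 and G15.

G1 = 0; G15 = 1

G1 = B XOR F = 1 XOR 1 = 0
G2 = D NAND C = 1 NAND 1 = 0
G3 = D XOR F = 1 XOR 1 = 0
G4 = F XOR G2 = 1 XOR 0 = 1
G7 = G4 XNOR D = 1 XNOR 1 = 1
G13 = NOT G7 = NOT 1 = 0
G15 = G13 NAND G3 = 0 NAND 0 = 1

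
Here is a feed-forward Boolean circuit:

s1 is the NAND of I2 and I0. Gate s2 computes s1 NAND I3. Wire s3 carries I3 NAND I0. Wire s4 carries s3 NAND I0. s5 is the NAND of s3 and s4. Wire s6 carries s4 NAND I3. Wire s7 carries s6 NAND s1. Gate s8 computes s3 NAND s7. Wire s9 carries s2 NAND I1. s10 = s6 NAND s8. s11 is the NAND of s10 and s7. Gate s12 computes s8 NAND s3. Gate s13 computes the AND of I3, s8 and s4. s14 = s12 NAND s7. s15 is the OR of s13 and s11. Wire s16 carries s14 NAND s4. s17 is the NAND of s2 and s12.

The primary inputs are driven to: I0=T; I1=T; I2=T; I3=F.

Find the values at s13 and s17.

s1 = I2 NAND I0 = T NAND T = F
s2 = s1 NAND I3 = F NAND F = T
s3 = I3 NAND I0 = F NAND T = T
s4 = s3 NAND I0 = T NAND T = F
s6 = s4 NAND I3 = F NAND F = T
s7 = s6 NAND s1 = T NAND F = T
s8 = s3 NAND s7 = T NAND T = F
s12 = s8 NAND s3 = F NAND T = T
s13 = I3 AND s8 AND s4 = F AND F AND F = F
s17 = s2 NAND s12 = T NAND T = F

s13 = F, s17 = F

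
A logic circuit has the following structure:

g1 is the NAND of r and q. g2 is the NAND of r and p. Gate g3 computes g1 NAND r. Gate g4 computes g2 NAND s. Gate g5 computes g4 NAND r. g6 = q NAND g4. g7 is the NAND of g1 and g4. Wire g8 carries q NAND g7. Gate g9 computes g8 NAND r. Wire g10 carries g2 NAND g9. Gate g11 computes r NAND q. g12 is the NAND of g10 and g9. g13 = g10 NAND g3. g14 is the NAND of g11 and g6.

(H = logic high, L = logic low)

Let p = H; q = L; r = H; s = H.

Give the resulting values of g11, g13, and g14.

g1 = r NAND q = H NAND L = H
g2 = r NAND p = H NAND H = L
g3 = g1 NAND r = H NAND H = L
g4 = g2 NAND s = L NAND H = H
g6 = q NAND g4 = L NAND H = H
g7 = g1 NAND g4 = H NAND H = L
g8 = q NAND g7 = L NAND L = H
g9 = g8 NAND r = H NAND H = L
g10 = g2 NAND g9 = L NAND L = H
g11 = r NAND q = H NAND L = H
g13 = g10 NAND g3 = H NAND L = H
g14 = g11 NAND g6 = H NAND H = L

g11 = H  g13 = H  g14 = L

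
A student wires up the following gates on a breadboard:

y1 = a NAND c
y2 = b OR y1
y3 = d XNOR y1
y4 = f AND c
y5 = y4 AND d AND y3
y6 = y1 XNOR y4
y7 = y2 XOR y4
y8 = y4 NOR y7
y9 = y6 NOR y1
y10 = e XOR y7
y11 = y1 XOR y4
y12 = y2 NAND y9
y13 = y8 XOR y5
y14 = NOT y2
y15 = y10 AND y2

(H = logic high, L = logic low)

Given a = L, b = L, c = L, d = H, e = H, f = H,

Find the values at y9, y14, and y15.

y1 = a NAND c = L NAND L = H
y2 = b OR y1 = L OR H = H
y4 = f AND c = H AND L = L
y6 = y1 XNOR y4 = H XNOR L = L
y7 = y2 XOR y4 = H XOR L = H
y9 = y6 NOR y1 = L NOR H = L
y10 = e XOR y7 = H XOR H = L
y14 = NOT y2 = NOT H = L
y15 = y10 AND y2 = L AND H = L

y9 = L, y14 = L, y15 = L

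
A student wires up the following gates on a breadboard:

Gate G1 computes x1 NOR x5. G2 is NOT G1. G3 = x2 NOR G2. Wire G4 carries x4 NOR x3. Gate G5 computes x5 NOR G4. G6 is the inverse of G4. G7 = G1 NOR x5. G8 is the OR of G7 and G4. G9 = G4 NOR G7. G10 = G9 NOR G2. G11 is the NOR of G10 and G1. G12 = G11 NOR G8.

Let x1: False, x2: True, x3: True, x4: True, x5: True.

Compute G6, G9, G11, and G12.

G6 = True, G9 = True, G11 = True, G12 = False

G1 = x1 NOR x5 = False NOR True = False
G2 = NOT G1 = NOT False = True
G4 = x4 NOR x3 = True NOR True = False
G6 = NOT G4 = NOT False = True
G7 = G1 NOR x5 = False NOR True = False
G8 = G7 OR G4 = False OR False = False
G9 = G4 NOR G7 = False NOR False = True
G10 = G9 NOR G2 = True NOR True = False
G11 = G10 NOR G1 = False NOR False = True
G12 = G11 NOR G8 = True NOR False = False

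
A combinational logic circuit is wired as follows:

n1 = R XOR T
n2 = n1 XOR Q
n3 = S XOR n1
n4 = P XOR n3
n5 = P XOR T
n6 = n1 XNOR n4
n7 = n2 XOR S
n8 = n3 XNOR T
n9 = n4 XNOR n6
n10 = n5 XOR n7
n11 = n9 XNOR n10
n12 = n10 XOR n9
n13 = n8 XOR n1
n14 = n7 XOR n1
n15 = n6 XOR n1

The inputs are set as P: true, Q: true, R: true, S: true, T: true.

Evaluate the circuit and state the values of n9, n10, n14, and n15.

n9 = false  n10 = false  n14 = false  n15 = true

n1 = R XOR T = true XOR true = false
n2 = n1 XOR Q = false XOR true = true
n3 = S XOR n1 = true XOR false = true
n4 = P XOR n3 = true XOR true = false
n5 = P XOR T = true XOR true = false
n6 = n1 XNOR n4 = false XNOR false = true
n7 = n2 XOR S = true XOR true = false
n9 = n4 XNOR n6 = false XNOR true = false
n10 = n5 XOR n7 = false XOR false = false
n14 = n7 XOR n1 = false XOR false = false
n15 = n6 XOR n1 = true XOR false = true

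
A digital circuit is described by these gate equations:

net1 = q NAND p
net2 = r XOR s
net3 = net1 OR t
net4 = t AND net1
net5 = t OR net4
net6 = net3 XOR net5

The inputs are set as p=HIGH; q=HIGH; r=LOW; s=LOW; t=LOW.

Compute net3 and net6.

net1 = q NAND p = HIGH NAND HIGH = LOW
net3 = net1 OR t = LOW OR LOW = LOW
net4 = t AND net1 = LOW AND LOW = LOW
net5 = t OR net4 = LOW OR LOW = LOW
net6 = net3 XOR net5 = LOW XOR LOW = LOW

net3 = LOW; net6 = LOW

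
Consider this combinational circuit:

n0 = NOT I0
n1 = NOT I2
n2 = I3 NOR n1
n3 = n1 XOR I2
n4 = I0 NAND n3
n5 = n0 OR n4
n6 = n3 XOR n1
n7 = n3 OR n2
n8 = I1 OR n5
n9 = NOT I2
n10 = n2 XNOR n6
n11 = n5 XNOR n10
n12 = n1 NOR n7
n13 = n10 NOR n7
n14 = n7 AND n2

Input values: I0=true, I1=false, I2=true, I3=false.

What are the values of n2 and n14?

n2 = true, n14 = true

n1 = NOT I2 = NOT true = false
n2 = I3 NOR n1 = false NOR false = true
n3 = n1 XOR I2 = false XOR true = true
n7 = n3 OR n2 = true OR true = true
n14 = n7 AND n2 = true AND true = true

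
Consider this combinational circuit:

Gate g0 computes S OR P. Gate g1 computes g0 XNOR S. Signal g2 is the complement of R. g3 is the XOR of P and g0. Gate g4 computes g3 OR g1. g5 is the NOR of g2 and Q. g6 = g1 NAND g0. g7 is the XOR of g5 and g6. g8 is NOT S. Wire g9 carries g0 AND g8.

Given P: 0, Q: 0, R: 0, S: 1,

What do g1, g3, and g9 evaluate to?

g1 = 1  g3 = 1  g9 = 0

g0 = S OR P = 1 OR 0 = 1
g1 = g0 XNOR S = 1 XNOR 1 = 1
g3 = P XOR g0 = 0 XOR 1 = 1
g8 = NOT S = NOT 1 = 0
g9 = g0 AND g8 = 1 AND 0 = 0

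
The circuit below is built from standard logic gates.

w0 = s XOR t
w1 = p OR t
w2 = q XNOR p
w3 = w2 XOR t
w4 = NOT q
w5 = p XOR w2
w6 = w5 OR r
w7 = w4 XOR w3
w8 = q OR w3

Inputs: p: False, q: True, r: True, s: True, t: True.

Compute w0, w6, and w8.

w0 = False, w6 = True, w8 = True

w0 = s XOR t = True XOR True = False
w2 = q XNOR p = True XNOR False = False
w3 = w2 XOR t = False XOR True = True
w5 = p XOR w2 = False XOR False = False
w6 = w5 OR r = False OR True = True
w8 = q OR w3 = True OR True = True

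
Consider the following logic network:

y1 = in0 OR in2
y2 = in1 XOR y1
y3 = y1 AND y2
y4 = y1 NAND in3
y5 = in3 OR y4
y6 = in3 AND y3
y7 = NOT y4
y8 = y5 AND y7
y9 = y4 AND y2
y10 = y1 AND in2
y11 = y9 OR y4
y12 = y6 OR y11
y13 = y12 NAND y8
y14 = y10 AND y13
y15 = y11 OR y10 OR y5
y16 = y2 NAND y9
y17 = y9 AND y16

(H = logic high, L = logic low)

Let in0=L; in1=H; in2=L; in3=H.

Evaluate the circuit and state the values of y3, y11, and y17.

y3 = L; y11 = H; y17 = L

y1 = in0 OR in2 = L OR L = L
y2 = in1 XOR y1 = H XOR L = H
y3 = y1 AND y2 = L AND H = L
y4 = y1 NAND in3 = L NAND H = H
y9 = y4 AND y2 = H AND H = H
y11 = y9 OR y4 = H OR H = H
y16 = y2 NAND y9 = H NAND H = L
y17 = y9 AND y16 = H AND L = L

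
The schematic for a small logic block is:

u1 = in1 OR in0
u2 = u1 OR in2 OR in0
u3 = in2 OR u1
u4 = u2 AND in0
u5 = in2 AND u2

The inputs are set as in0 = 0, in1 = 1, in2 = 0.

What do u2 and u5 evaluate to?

u1 = in1 OR in0 = 1 OR 0 = 1
u2 = u1 OR in2 OR in0 = 1 OR 0 OR 0 = 1
u5 = in2 AND u2 = 0 AND 1 = 0

u2 = 1, u5 = 0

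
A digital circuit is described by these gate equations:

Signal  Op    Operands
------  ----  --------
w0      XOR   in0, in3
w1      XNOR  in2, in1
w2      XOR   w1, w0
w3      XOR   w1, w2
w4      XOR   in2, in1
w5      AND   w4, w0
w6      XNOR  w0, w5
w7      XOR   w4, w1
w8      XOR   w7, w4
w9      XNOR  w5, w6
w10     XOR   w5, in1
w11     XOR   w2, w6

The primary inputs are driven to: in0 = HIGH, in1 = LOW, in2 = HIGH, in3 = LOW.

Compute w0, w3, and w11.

w0 = HIGH, w3 = HIGH, w11 = LOW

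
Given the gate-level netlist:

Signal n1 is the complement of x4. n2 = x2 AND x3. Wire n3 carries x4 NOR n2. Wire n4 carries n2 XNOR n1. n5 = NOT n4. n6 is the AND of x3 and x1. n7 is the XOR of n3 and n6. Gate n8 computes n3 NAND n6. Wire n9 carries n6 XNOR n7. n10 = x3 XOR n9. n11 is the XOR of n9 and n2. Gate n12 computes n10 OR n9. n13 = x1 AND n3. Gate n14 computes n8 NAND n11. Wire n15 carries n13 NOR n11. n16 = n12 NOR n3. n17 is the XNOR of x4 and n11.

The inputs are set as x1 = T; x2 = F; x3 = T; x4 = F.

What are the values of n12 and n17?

n12 = T; n17 = T

n2 = x2 AND x3 = F AND T = F
n3 = x4 NOR n2 = F NOR F = T
n6 = x3 AND x1 = T AND T = T
n7 = n3 XOR n6 = T XOR T = F
n9 = n6 XNOR n7 = T XNOR F = F
n10 = x3 XOR n9 = T XOR F = T
n11 = n9 XOR n2 = F XOR F = F
n12 = n10 OR n9 = T OR F = T
n17 = x4 XNOR n11 = F XNOR F = T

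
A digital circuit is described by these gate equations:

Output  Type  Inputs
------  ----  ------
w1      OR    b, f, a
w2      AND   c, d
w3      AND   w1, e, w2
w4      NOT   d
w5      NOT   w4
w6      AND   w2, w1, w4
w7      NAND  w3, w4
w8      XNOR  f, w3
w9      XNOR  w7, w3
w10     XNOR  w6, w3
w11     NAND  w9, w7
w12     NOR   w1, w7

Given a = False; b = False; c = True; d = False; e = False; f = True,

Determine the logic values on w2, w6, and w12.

w2 = False, w6 = False, w12 = False

w1 = b OR f OR a = False OR True OR False = True
w2 = c AND d = True AND False = False
w3 = w1 AND e AND w2 = True AND False AND False = False
w4 = NOT d = NOT False = True
w6 = w2 AND w1 AND w4 = False AND True AND True = False
w7 = w3 NAND w4 = False NAND True = True
w12 = w1 NOR w7 = True NOR True = False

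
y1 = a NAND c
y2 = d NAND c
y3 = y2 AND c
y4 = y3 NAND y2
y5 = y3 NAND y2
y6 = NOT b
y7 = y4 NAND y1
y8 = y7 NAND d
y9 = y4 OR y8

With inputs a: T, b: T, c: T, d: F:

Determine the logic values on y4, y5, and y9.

y4 = F  y5 = F  y9 = T

y1 = a NAND c = T NAND T = F
y2 = d NAND c = F NAND T = T
y3 = y2 AND c = T AND T = T
y4 = y3 NAND y2 = T NAND T = F
y5 = y3 NAND y2 = T NAND T = F
y7 = y4 NAND y1 = F NAND F = T
y8 = y7 NAND d = T NAND F = T
y9 = y4 OR y8 = F OR T = T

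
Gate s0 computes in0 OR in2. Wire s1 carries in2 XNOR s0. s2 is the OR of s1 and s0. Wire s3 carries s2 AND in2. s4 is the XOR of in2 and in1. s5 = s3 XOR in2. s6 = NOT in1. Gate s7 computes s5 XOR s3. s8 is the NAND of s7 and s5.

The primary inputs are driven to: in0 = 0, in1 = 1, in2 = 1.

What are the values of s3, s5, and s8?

s3 = 1, s5 = 0, s8 = 1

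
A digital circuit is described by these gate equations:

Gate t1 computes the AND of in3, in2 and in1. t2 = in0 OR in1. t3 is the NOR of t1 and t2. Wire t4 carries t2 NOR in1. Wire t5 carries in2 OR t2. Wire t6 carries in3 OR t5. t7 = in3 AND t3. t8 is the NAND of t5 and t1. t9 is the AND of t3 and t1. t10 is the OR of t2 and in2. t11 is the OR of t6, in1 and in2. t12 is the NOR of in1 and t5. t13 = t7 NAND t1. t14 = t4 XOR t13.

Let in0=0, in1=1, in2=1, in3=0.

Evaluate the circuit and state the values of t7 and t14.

t7 = 0  t14 = 1

t1 = in3 AND in2 AND in1 = 0 AND 1 AND 1 = 0
t2 = in0 OR in1 = 0 OR 1 = 1
t3 = t1 NOR t2 = 0 NOR 1 = 0
t4 = t2 NOR in1 = 1 NOR 1 = 0
t7 = in3 AND t3 = 0 AND 0 = 0
t13 = t7 NAND t1 = 0 NAND 0 = 1
t14 = t4 XOR t13 = 0 XOR 1 = 1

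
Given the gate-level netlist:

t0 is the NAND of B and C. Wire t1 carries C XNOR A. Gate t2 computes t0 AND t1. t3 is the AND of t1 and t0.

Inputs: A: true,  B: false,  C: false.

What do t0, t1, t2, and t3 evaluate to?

t0 = B NAND C = false NAND false = true
t1 = C XNOR A = false XNOR true = false
t2 = t0 AND t1 = true AND false = false
t3 = t1 AND t0 = false AND true = false

t0 = true  t1 = false  t2 = false  t3 = false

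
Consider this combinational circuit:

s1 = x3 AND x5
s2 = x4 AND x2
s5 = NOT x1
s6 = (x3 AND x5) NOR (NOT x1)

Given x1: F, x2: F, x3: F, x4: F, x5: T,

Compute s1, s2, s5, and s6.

s1 = F, s2 = F, s5 = T, s6 = F

s1 = F AND T = F
s2 = F AND F = F
s5 = NOT F = T
s6 = (F AND T) NOR (NOT F) = F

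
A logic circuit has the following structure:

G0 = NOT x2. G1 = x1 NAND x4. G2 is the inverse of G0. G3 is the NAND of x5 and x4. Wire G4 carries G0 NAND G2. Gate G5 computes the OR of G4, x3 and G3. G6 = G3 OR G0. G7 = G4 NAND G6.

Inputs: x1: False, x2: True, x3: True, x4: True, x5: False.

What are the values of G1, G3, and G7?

G1 = True, G3 = True, G7 = False

G0 = NOT x2 = NOT True = False
G1 = x1 NAND x4 = False NAND True = True
G2 = NOT G0 = NOT False = True
G3 = x5 NAND x4 = False NAND True = True
G4 = G0 NAND G2 = False NAND True = True
G6 = G3 OR G0 = True OR False = True
G7 = G4 NAND G6 = True NAND True = False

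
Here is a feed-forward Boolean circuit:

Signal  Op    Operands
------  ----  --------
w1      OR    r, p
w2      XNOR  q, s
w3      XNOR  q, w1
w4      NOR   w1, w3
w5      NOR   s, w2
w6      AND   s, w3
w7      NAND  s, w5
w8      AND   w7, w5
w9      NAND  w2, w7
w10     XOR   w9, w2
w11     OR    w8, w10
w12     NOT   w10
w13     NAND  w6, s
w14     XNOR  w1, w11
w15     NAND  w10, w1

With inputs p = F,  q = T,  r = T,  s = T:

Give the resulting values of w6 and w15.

w6 = T  w15 = F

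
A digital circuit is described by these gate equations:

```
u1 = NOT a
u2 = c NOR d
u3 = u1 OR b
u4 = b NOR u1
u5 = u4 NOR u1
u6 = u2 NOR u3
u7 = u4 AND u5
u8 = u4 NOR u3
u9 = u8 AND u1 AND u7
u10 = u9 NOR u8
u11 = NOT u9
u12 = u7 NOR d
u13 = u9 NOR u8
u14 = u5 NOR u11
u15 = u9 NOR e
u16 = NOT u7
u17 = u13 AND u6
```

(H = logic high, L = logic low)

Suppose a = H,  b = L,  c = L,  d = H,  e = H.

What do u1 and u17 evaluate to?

u1 = NOT a = NOT H = L
u2 = c NOR d = L NOR H = L
u3 = u1 OR b = L OR L = L
u4 = b NOR u1 = L NOR L = H
u5 = u4 NOR u1 = H NOR L = L
u6 = u2 NOR u3 = L NOR L = H
u7 = u4 AND u5 = H AND L = L
u8 = u4 NOR u3 = H NOR L = L
u9 = u8 AND u1 AND u7 = L AND L AND L = L
u13 = u9 NOR u8 = L NOR L = H
u17 = u13 AND u6 = H AND H = H

u1 = L, u17 = H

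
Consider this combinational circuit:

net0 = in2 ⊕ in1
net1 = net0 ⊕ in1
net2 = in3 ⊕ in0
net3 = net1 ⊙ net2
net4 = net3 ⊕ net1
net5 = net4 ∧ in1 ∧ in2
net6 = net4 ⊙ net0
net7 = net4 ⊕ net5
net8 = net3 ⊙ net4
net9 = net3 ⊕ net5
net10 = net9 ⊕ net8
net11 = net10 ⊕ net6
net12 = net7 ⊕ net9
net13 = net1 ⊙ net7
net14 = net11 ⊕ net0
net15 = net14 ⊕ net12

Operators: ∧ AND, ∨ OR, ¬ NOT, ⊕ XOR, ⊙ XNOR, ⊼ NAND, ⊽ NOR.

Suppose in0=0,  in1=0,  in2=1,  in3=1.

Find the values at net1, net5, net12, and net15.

net1 = 1  net5 = 0  net12 = 1  net15 = 1

net0 = in2 XOR in1 = 1 XOR 0 = 1
net1 = net0 XOR in1 = 1 XOR 0 = 1
net2 = in3 XOR in0 = 1 XOR 0 = 1
net3 = net1 XNOR net2 = 1 XNOR 1 = 1
net4 = net3 XOR net1 = 1 XOR 1 = 0
net5 = net4 AND in1 AND in2 = 0 AND 0 AND 1 = 0
net6 = net4 XNOR net0 = 0 XNOR 1 = 0
net7 = net4 XOR net5 = 0 XOR 0 = 0
net8 = net3 XNOR net4 = 1 XNOR 0 = 0
net9 = net3 XOR net5 = 1 XOR 0 = 1
net10 = net9 XOR net8 = 1 XOR 0 = 1
net11 = net10 XOR net6 = 1 XOR 0 = 1
net12 = net7 XOR net9 = 0 XOR 1 = 1
net14 = net11 XOR net0 = 1 XOR 1 = 0
net15 = net14 XOR net12 = 0 XOR 1 = 1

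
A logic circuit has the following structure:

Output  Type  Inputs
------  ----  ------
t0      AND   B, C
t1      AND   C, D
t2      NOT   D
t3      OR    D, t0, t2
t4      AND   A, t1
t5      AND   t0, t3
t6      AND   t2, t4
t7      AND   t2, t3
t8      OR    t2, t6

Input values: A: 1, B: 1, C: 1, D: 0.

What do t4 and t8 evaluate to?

t4 = 0, t8 = 1

t1 = C AND D = 1 AND 0 = 0
t2 = NOT D = NOT 0 = 1
t4 = A AND t1 = 1 AND 0 = 0
t6 = t2 AND t4 = 1 AND 0 = 0
t8 = t2 OR t6 = 1 OR 0 = 1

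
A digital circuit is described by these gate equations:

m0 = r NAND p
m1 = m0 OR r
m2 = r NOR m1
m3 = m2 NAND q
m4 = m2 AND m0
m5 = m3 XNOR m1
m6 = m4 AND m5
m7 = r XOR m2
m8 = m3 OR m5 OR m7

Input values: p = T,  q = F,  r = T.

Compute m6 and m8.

m6 = F; m8 = T

m0 = r NAND p = T NAND T = F
m1 = m0 OR r = F OR T = T
m2 = r NOR m1 = T NOR T = F
m3 = m2 NAND q = F NAND F = T
m4 = m2 AND m0 = F AND F = F
m5 = m3 XNOR m1 = T XNOR T = T
m6 = m4 AND m5 = F AND T = F
m7 = r XOR m2 = T XOR F = T
m8 = m3 OR m5 OR m7 = T OR T OR T = T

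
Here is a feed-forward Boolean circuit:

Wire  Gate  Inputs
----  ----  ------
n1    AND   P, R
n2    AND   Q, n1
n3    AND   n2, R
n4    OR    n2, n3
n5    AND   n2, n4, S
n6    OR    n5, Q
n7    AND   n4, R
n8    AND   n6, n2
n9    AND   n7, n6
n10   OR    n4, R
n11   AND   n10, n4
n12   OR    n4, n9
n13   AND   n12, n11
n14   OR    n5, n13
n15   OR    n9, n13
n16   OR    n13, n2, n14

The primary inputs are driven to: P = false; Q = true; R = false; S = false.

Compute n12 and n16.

n1 = P AND R = false AND false = false
n2 = Q AND n1 = true AND false = false
n3 = n2 AND R = false AND false = false
n4 = n2 OR n3 = false OR false = false
n5 = n2 AND n4 AND S = false AND false AND false = false
n6 = n5 OR Q = false OR true = true
n7 = n4 AND R = false AND false = false
n9 = n7 AND n6 = false AND true = false
n10 = n4 OR R = false OR false = false
n11 = n10 AND n4 = false AND false = false
n12 = n4 OR n9 = false OR false = false
n13 = n12 AND n11 = false AND false = false
n14 = n5 OR n13 = false OR false = false
n16 = n13 OR n2 OR n14 = false OR false OR false = false

n12 = false, n16 = false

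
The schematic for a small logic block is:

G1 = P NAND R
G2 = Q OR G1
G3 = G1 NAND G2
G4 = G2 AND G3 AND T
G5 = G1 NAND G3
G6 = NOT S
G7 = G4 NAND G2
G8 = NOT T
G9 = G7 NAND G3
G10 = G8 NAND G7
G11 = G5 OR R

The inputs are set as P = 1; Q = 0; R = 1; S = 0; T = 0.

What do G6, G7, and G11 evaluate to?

G6 = 1  G7 = 1  G11 = 1

G1 = P NAND R = 1 NAND 1 = 0
G2 = Q OR G1 = 0 OR 0 = 0
G3 = G1 NAND G2 = 0 NAND 0 = 1
G4 = G2 AND G3 AND T = 0 AND 1 AND 0 = 0
G5 = G1 NAND G3 = 0 NAND 1 = 1
G6 = NOT S = NOT 0 = 1
G7 = G4 NAND G2 = 0 NAND 0 = 1
G11 = G5 OR R = 1 OR 1 = 1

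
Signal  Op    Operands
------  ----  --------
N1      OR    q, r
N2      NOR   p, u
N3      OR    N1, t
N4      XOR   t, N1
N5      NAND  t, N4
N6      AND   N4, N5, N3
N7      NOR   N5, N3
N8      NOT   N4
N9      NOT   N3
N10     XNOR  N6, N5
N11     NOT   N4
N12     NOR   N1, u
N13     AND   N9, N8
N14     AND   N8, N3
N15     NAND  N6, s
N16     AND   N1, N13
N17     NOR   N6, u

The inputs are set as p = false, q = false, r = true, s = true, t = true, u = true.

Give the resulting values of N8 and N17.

N8 = true; N17 = false

N1 = q OR r = false OR true = true
N3 = N1 OR t = true OR true = true
N4 = t XOR N1 = true XOR true = false
N5 = t NAND N4 = true NAND false = true
N6 = N4 AND N5 AND N3 = false AND true AND true = false
N8 = NOT N4 = NOT false = true
N17 = N6 NOR u = false NOR true = false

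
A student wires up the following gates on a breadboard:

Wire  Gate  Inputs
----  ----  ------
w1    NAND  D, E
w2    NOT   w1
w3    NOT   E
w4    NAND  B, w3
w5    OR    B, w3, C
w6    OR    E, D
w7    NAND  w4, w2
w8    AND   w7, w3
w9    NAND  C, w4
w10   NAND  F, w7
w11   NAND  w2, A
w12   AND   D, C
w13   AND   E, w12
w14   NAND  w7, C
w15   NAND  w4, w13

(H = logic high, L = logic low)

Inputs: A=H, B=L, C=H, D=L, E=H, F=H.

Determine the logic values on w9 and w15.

w9 = L; w15 = H

w3 = NOT E = NOT H = L
w4 = B NAND w3 = L NAND L = H
w9 = C NAND w4 = H NAND H = L
w12 = D AND C = L AND H = L
w13 = E AND w12 = H AND L = L
w15 = w4 NAND w13 = H NAND L = H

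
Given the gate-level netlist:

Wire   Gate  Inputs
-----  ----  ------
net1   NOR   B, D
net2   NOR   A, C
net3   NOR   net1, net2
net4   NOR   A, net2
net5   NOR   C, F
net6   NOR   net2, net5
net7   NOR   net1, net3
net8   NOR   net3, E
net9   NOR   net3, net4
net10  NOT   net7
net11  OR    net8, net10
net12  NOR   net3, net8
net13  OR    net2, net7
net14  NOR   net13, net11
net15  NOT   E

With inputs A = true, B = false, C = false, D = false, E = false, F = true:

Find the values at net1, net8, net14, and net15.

net1 = true, net8 = true, net14 = false, net15 = true

net1 = B NOR D = false NOR false = true
net2 = A NOR C = true NOR false = false
net3 = net1 NOR net2 = true NOR false = false
net7 = net1 NOR net3 = true NOR false = false
net8 = net3 NOR E = false NOR false = true
net10 = NOT net7 = NOT false = true
net11 = net8 OR net10 = true OR true = true
net13 = net2 OR net7 = false OR false = false
net14 = net13 NOR net11 = false NOR true = false
net15 = NOT E = NOT false = true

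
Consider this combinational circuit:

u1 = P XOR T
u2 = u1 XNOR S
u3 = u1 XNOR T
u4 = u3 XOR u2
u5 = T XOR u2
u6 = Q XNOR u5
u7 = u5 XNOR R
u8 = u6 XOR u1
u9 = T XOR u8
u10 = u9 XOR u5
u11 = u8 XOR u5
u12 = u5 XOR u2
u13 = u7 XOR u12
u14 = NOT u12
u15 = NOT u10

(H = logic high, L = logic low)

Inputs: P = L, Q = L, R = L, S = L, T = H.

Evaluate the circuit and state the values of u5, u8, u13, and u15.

u5 = H, u8 = H, u13 = H, u15 = L

u1 = P XOR T = L XOR H = H
u2 = u1 XNOR S = H XNOR L = L
u5 = T XOR u2 = H XOR L = H
u6 = Q XNOR u5 = L XNOR H = L
u7 = u5 XNOR R = H XNOR L = L
u8 = u6 XOR u1 = L XOR H = H
u9 = T XOR u8 = H XOR H = L
u10 = u9 XOR u5 = L XOR H = H
u12 = u5 XOR u2 = H XOR L = H
u13 = u7 XOR u12 = L XOR H = H
u15 = NOT u10 = NOT H = L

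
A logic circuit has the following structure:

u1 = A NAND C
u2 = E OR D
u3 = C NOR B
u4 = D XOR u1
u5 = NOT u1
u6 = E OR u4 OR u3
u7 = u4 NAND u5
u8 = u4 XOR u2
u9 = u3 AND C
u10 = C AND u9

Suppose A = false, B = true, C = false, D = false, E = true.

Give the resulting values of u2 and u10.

u2 = E OR D = true OR false = true
u3 = C NOR B = false NOR true = false
u9 = u3 AND C = false AND false = false
u10 = C AND u9 = false AND false = false

u2 = true, u10 = false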